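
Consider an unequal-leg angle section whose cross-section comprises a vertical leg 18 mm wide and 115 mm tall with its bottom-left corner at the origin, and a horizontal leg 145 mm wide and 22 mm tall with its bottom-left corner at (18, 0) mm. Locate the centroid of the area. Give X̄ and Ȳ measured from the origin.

Part | A | x̄ᵢ | ȳᵢ | A·x̄ᵢ | A·ȳᵢ
vertical leg | 2070.00 | 9.00 | 57.50 | 18630.00 | 119025.00
horizontal leg | 3190.00 | 90.50 | 11.00 | 288695.00 | 35090.00
Σ | 5260.00 |  |  | 307325.00 | 154115.00
X̄ = 307325.00 / 5260.00 = 58.43 mm
Ȳ = 154115.00 / 5260.00 = 29.30 mm

X̄ = 58.43 mm, Ȳ = 29.30 mm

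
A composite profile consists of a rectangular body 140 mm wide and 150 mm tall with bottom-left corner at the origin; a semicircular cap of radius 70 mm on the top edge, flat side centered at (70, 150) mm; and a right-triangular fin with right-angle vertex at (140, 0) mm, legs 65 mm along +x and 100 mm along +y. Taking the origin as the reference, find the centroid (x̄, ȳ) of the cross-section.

x̄ = 79.33 mm, ȳ = 95.99 mm

rectangular body: A = 140 × 150 = 21000.00, centroid at (70.00, 75.00).
semicircular top: A = ½π·70² = 7696.90, centroid at (70.00, 179.71).
triangular fin: A = ½·65·100 = 3250.00, centroid at (161.67, 33.33).
ΣA = 31946.90 mm²
ΣAx̄ = (21000.00)(70.00) + (7696.90)(70.00) + (3250.00)(161.67) = 2534199.81 mm³
ΣAȳ = (21000.00)(75.00) + (7696.90)(179.71) + (3250.00)(33.33) = 3066535.30 mm³
x̄ = 2534199.81 / 31946.90 = 79.33 mm
ȳ = 3066535.30 / 31946.90 = 95.99 mm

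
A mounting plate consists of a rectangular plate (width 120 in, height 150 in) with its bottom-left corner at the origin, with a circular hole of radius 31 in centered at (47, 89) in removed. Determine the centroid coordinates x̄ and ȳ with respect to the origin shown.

Part | A | x̄ᵢ | ȳᵢ | A·x̄ᵢ | A·ȳᵢ
plate | 18000.00 | 60.00 | 75.00 | 1080000.00 | 1350000.00
hole | -3019.07 | 47.00 | 89.00 | -141896.32 | -268697.28
Σ | 14980.93 |  |  | 938103.68 | 1081302.72
x̄ = 938103.68 / 14980.93 = 62.62 in
ȳ = 1081302.72 / 14980.93 = 72.18 in

x̄ = 62.62 in, ȳ = 72.18 in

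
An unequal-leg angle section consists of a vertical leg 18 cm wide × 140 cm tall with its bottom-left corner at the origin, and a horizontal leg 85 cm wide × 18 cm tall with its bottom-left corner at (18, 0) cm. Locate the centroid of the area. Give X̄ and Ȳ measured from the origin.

X̄ = 28.46 cm, Ȳ = 46.96 cm

Part | A | x̄ᵢ | ȳᵢ | A·x̄ᵢ | A·ȳᵢ
vertical leg | 2520.00 | 9.00 | 70.00 | 22680.00 | 176400.00
horizontal leg | 1530.00 | 60.50 | 9.00 | 92565.00 | 13770.00
Σ | 4050.00 |  |  | 115245.00 | 190170.00
X̄ = 115245.00 / 4050.00 = 28.46 cm
Ȳ = 190170.00 / 4050.00 = 46.96 cm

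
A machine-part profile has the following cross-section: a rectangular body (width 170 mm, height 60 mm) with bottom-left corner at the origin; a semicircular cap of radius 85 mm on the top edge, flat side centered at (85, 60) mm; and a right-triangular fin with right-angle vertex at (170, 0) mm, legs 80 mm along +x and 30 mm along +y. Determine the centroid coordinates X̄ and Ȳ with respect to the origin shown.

rectangular body: A = 170 × 60 = 10200.00, centroid at (85.00, 30.00).
semicircular top: A = ½π·85² = 11349.00, centroid at (85.00, 96.08).
triangular fin: A = ½·80·30 = 1200.00, centroid at (196.67, 10.00).
ΣA = 22749.00 mm², ΣAX̄ = 2067665.29 mm³, ΣAȲ = 1408356.87 mm³.
X̄ = 2067665.29/22749.00 = 90.89 mm; Ȳ = 1408356.87/22749.00 = 61.91 mm.

X̄ = 90.89 mm, Ȳ = 61.91 mm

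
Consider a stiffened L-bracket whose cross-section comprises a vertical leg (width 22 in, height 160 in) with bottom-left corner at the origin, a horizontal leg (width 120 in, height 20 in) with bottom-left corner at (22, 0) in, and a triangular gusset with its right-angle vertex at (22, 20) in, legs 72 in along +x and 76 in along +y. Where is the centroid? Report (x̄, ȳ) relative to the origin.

x̄ = 41.75 in, ȳ = 49.63 in

vertical leg: A = 22 × 160 = 3520.00, centroid at (11.00, 80.00).
horizontal leg: A = 120 × 20 = 2400.00, centroid at (82.00, 10.00).
gusset: A = ½·72·76 = 2736.00, centroid at (46.00, 45.33).
ΣA = 8656.00 in²
ΣAx̄ = (3520.00)(11.00) + (2400.00)(82.00) + (2736.00)(46.00) = 361376.00 in³
ΣAȳ = (3520.00)(80.00) + (2400.00)(10.00) + (2736.00)(45.33) = 429632.00 in³
x̄ = 361376.00 / 8656.00 = 41.75 in
ȳ = 429632.00 / 8656.00 = 49.63 in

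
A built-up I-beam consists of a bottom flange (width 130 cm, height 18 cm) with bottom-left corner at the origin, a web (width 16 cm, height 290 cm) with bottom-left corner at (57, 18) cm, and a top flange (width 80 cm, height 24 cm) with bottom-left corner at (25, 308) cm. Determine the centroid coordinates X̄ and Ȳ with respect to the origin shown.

bottom flange: A = 130 × 18 = 2340.00, centroid at (65.00, 9.00).
web: A = 16 × 290 = 4640.00, centroid at (65.00, 163.00).
top flange: A = 80 × 24 = 1920.00, centroid at (65.00, 320.00).
ΣA = 8900.00 cm²
ΣAX̄ = (2340.00)(65.00) + (4640.00)(65.00) + (1920.00)(65.00) = 578500.00 cm³
ΣAȲ = (2340.00)(9.00) + (4640.00)(163.00) + (1920.00)(320.00) = 1391780.00 cm³
X̄ = 578500.00 / 8900.00 = 65.00 cm
Ȳ = 1391780.00 / 8900.00 = 156.38 cm

X̄ = 65.00 cm, Ȳ = 156.38 cm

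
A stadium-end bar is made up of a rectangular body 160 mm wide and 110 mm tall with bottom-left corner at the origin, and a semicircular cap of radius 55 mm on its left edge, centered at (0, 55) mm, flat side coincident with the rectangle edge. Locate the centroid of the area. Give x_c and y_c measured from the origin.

x_c = 58.03 mm, y_c = 55.00 mm

Part | A | x̄ᵢ | ȳᵢ | A·x̄ᵢ | A·ȳᵢ
rectangular body | 17600.00 | 80.00 | 55.00 | 1408000.00 | 968000.00
semicircular end | 4751.66 | -23.34 | 55.00 | -110916.67 | 261341.24
Σ | 22351.66 |  |  | 1297083.33 | 1229341.24
x_c = 1297083.33 / 22351.66 = 58.03 mm
y_c = 1229341.24 / 22351.66 = 55.00 mm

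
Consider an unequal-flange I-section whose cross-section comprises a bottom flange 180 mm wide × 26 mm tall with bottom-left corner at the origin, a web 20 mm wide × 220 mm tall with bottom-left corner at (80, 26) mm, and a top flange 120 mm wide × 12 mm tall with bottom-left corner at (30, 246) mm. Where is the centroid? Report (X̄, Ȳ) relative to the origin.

X̄ = 90.00 mm, Ȳ = 97.16 mm

bottom flange: A = 180 × 26 = 4680.00, centroid at (90.00, 13.00).
web: A = 20 × 220 = 4400.00, centroid at (90.00, 136.00).
top flange: A = 120 × 12 = 1440.00, centroid at (90.00, 252.00).
ΣA = 10520.00 mm²
ΣAX̄ = (4680.00)(90.00) + (4400.00)(90.00) + (1440.00)(90.00) = 946800.00 mm³
ΣAȲ = (4680.00)(13.00) + (4400.00)(136.00) + (1440.00)(252.00) = 1022120.00 mm³
X̄ = 946800.00 / 10520.00 = 90.00 mm
Ȳ = 1022120.00 / 10520.00 = 97.16 mm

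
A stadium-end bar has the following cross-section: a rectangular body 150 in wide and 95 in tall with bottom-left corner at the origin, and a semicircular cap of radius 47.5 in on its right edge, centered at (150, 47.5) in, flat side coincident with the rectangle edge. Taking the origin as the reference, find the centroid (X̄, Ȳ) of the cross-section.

X̄ = 93.95 in, Ȳ = 47.50 in

Part | A | x̄ᵢ | ȳᵢ | A·x̄ᵢ | A·ȳᵢ
rectangular body | 14250.00 | 75.00 | 47.50 | 1068750.00 | 676875.00
semicircular end | 3544.11 | 170.16 | 47.50 | 603064.30 | 168345.19
Σ | 17794.11 |  |  | 1671814.30 | 845220.19
X̄ = 1671814.30 / 17794.11 = 93.95 in
Ȳ = 845220.19 / 17794.11 = 47.50 in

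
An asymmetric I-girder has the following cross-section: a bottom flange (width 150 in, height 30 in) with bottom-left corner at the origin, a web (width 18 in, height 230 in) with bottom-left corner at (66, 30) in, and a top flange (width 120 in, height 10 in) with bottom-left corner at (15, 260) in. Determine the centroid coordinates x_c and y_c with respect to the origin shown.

x_c = 75.00 in, y_c = 100.18 in

Part | A | x̄ᵢ | ȳᵢ | A·x̄ᵢ | A·ȳᵢ
bottom flange | 4500.00 | 75.00 | 15.00 | 337500.00 | 67500.00
web | 4140.00 | 75.00 | 145.00 | 310500.00 | 600300.00
top flange | 1200.00 | 75.00 | 265.00 | 90000.00 | 318000.00
Σ | 9840.00 |  |  | 738000.00 | 985800.00
x_c = 738000.00 / 9840.00 = 75.00 in
y_c = 985800.00 / 9840.00 = 100.18 in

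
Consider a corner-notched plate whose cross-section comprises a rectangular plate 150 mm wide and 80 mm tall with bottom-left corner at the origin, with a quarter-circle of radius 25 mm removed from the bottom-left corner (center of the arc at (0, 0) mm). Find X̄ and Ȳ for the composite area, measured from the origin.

X̄ = 77.75 mm, Ȳ = 41.25 mm

plate: A = 150 × 80 = 12000.00, centroid at (75.00, 40.00).
removed quarter-circle: A = −¼π·25² = -490.87, centroid at (10.61, 10.61).
ΣA = 11509.13 mm²
ΣAX̄ = (12000.00)(75.00) + (-490.87)(10.61) = 894791.67 mm³
ΣAȲ = (12000.00)(40.00) + (-490.87)(10.61) = 474791.67 mm³
X̄ = 894791.67 / 11509.13 = 77.75 mm
Ȳ = 474791.67 / 11509.13 = 41.25 mm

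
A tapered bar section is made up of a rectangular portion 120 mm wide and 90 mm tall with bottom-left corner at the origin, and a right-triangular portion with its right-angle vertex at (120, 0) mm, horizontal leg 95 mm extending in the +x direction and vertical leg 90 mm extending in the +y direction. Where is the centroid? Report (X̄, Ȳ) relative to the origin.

Part | A | x̄ᵢ | ȳᵢ | A·x̄ᵢ | A·ȳᵢ
rectangular portion | 10800.00 | 60.00 | 45.00 | 648000.00 | 486000.00
triangular portion | 4275.00 | 151.67 | 30.00 | 648375.00 | 128250.00
Σ | 15075.00 |  |  | 1296375.00 | 614250.00
X̄ = 1296375.00 / 15075.00 = 86.00 mm
Ȳ = 614250.00 / 15075.00 = 40.75 mm

X̄ = 86.00 mm, Ȳ = 40.75 mm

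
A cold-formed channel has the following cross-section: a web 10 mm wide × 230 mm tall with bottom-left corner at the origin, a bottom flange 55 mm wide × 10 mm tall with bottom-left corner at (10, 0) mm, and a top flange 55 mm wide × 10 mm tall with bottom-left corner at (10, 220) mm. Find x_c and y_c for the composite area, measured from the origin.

x_c = 15.51 mm, y_c = 115.00 mm

Part | A | x̄ᵢ | ȳᵢ | A·x̄ᵢ | A·ȳᵢ
web | 2300.00 | 5.00 | 115.00 | 11500.00 | 264500.00
bottom flange | 550.00 | 37.50 | 5.00 | 20625.00 | 2750.00
top flange | 550.00 | 37.50 | 225.00 | 20625.00 | 123750.00
Σ | 3400.00 |  |  | 52750.00 | 391000.00
x_c = 52750.00 / 3400.00 = 15.51 mm
y_c = 391000.00 / 3400.00 = 115.00 mm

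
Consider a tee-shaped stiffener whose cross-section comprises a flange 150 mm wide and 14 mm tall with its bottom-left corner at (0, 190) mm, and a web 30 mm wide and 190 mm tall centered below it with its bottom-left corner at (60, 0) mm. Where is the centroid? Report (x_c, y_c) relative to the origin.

x_c = 75.00 mm, y_c = 122.46 mm

Part | A | x̄ᵢ | ȳᵢ | A·x̄ᵢ | A·ȳᵢ
web | 5700.00 | 75.00 | 95.00 | 427500.00 | 541500.00
flange | 2100.00 | 75.00 | 197.00 | 157500.00 | 413700.00
Σ | 7800.00 |  |  | 585000.00 | 955200.00
x_c = 585000.00 / 7800.00 = 75.00 mm
y_c = 955200.00 / 7800.00 = 122.46 mm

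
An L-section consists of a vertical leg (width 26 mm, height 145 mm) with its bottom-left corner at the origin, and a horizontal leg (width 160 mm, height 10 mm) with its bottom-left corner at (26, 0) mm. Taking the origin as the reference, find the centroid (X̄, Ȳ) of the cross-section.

X̄ = 40.71 mm, Ȳ = 52.39 mm

vertical leg: A = 26 × 145 = 3770.00, centroid at (13.00, 72.50).
horizontal leg: A = 160 × 10 = 1600.00, centroid at (106.00, 5.00).
ΣA = 5370.00 mm², ΣAX̄ = 218610.00 mm³, ΣAȲ = 281325.00 mm³.
X̄ = 218610.00/5370.00 = 40.71 mm; Ȳ = 281325.00/5370.00 = 52.39 mm.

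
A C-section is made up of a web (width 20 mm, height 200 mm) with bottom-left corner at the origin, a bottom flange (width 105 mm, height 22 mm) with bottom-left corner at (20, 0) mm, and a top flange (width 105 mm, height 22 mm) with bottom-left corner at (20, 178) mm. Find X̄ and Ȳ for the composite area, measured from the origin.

Part | A | x̄ᵢ | ȳᵢ | A·x̄ᵢ | A·ȳᵢ
web | 4000.00 | 10.00 | 100.00 | 40000.00 | 400000.00
bottom flange | 2310.00 | 72.50 | 11.00 | 167475.00 | 25410.00
top flange | 2310.00 | 72.50 | 189.00 | 167475.00 | 436590.00
Σ | 8620.00 |  |  | 374950.00 | 862000.00
X̄ = 374950.00 / 8620.00 = 43.50 mm
Ȳ = 862000.00 / 8620.00 = 100.00 mm

X̄ = 43.50 mm, Ȳ = 100.00 mm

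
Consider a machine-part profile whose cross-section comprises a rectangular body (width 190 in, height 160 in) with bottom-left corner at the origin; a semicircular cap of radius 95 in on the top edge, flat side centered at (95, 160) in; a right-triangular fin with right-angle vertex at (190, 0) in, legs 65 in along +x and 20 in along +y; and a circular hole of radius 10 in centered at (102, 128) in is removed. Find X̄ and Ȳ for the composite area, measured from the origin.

rectangular body: A = 190 × 160 = 30400.00, centroid at (95.00, 80.00).
semicircular top: A = ½π·95² = 14176.44, centroid at (95.00, 200.32).
triangular fin: A = ½·65·20 = 650.00, centroid at (211.67, 6.67).
hole: A = −π·10² = -314.16, centroid at (102.00, 128.00).
ΣA = 44912.28 in², ΣAX̄ = 4340300.59 in³, ΣAȲ = 5235934.18 in³.
X̄ = 4340300.59/44912.28 = 96.64 in; Ȳ = 5235934.18/44912.28 = 116.58 in.

X̄ = 96.64 in, Ȳ = 116.58 in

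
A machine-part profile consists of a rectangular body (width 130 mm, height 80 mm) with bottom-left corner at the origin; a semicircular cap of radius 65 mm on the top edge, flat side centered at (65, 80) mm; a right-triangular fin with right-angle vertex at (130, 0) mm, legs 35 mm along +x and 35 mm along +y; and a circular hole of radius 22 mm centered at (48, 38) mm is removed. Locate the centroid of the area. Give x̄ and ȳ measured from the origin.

x̄ = 69.51 mm, ȳ = 66.92 mm

rectangular body: A = 130 × 80 = 10400.00, centroid at (65.00, 40.00).
semicircular top: A = ½π·65² = 6636.61, centroid at (65.00, 107.59).
triangular fin: A = ½·35·35 = 612.50, centroid at (141.67, 11.67).
hole: A = −π·22² = -1520.53, centroid at (48.00, 38.00).
ΣA = 16128.58 mm², ΣAx̄ = 1121165.29 mm³, ΣAȳ = 1079378.15 mm³.
x̄ = 1121165.29/16128.58 = 69.51 mm; ȳ = 1079378.15/16128.58 = 66.92 mm.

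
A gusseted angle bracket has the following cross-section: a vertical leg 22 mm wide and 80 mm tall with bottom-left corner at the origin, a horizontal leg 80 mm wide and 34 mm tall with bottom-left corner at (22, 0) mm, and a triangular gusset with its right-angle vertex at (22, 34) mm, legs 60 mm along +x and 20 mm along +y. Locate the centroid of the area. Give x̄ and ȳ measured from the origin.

x̄ = 41.97 mm, ȳ = 27.76 mm

Part | A | x̄ᵢ | ȳᵢ | A·x̄ᵢ | A·ȳᵢ
vertical leg | 1760.00 | 11.00 | 40.00 | 19360.00 | 70400.00
horizontal leg | 2720.00 | 62.00 | 17.00 | 168640.00 | 46240.00
gusset | 600.00 | 42.00 | 40.67 | 25200.00 | 24400.00
Σ | 5080.00 |  |  | 213200.00 | 141040.00
x̄ = 213200.00 / 5080.00 = 41.97 mm
ȳ = 141040.00 / 5080.00 = 27.76 mm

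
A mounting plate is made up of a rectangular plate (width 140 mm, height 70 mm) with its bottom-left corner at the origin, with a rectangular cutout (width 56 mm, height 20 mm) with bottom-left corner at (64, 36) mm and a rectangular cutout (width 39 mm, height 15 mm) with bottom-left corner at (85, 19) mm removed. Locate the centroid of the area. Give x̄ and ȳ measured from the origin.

x̄ = 64.46 mm, ȳ = 34.09 mm

plate: A = 140 × 70 = 9800.00, centroid at (70.00, 35.00).
hole 1: A = −(56 × 20) = -1120.00, centroid at (92.00, 46.00).
hole 2: A = −(39 × 15) = -585.00, centroid at (104.50, 26.50).
ΣA = 8095.00 mm², ΣAx̄ = 521827.50 mm³, ΣAȳ = 275977.50 mm³.
x̄ = 521827.50/8095.00 = 64.46 mm; ȳ = 275977.50/8095.00 = 34.09 mm.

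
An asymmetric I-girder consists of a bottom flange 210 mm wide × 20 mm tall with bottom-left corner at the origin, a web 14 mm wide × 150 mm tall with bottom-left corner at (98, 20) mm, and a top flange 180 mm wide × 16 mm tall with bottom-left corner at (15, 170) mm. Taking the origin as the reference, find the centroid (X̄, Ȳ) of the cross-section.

X̄ = 105.00 mm, Ȳ = 82.15 mm

bottom flange: A = 210 × 20 = 4200.00, centroid at (105.00, 10.00).
web: A = 14 × 150 = 2100.00, centroid at (105.00, 95.00).
top flange: A = 180 × 16 = 2880.00, centroid at (105.00, 178.00).
ΣA = 9180.00 mm²
ΣAX̄ = (4200.00)(105.00) + (2100.00)(105.00) + (2880.00)(105.00) = 963900.00 mm³
ΣAȲ = (4200.00)(10.00) + (2100.00)(95.00) + (2880.00)(178.00) = 754140.00 mm³
X̄ = 963900.00 / 9180.00 = 105.00 mm
Ȳ = 754140.00 / 9180.00 = 82.15 mm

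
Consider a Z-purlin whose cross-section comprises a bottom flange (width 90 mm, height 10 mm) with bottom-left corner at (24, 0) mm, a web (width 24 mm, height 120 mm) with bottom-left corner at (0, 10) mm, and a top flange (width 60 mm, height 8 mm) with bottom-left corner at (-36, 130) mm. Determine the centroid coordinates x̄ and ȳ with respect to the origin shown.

bottom flange: A = 90 × 10 = 900.00, centroid at (69.00, 5.00).
web: A = 24 × 120 = 2880.00, centroid at (12.00, 70.00).
top flange: A = 60 × 8 = 480.00, centroid at (-6.00, 134.00).
ΣA = 4260.00 mm²
ΣAx̄ = (900.00)(69.00) + (2880.00)(12.00) + (480.00)(-6.00) = 93780.00 mm³
ΣAȳ = (900.00)(5.00) + (2880.00)(70.00) + (480.00)(134.00) = 270420.00 mm³
x̄ = 93780.00 / 4260.00 = 22.01 mm
ȳ = 270420.00 / 4260.00 = 63.48 mm

x̄ = 22.01 mm, ȳ = 63.48 mm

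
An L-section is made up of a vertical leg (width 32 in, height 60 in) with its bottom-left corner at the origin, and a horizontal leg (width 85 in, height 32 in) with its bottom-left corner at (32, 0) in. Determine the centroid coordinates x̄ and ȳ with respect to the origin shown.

Part | A | x̄ᵢ | ȳᵢ | A·x̄ᵢ | A·ȳᵢ
vertical leg | 1920.00 | 16.00 | 30.00 | 30720.00 | 57600.00
horizontal leg | 2720.00 | 74.50 | 16.00 | 202640.00 | 43520.00
Σ | 4640.00 |  |  | 233360.00 | 101120.00
x̄ = 233360.00 / 4640.00 = 50.29 in
ȳ = 101120.00 / 4640.00 = 21.79 in

x̄ = 50.29 in, ȳ = 21.79 in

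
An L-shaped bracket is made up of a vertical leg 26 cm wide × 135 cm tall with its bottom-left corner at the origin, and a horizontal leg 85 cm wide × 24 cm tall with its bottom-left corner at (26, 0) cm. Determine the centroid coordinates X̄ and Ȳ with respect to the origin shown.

X̄ = 33.40 cm, Ȳ = 47.10 cm

vertical leg: A = 26 × 135 = 3510.00, centroid at (13.00, 67.50).
horizontal leg: A = 85 × 24 = 2040.00, centroid at (68.50, 12.00).
ΣA = 5550.00 cm², ΣAX̄ = 185370.00 cm³, ΣAȲ = 261405.00 cm³.
X̄ = 185370.00/5550.00 = 33.40 cm; Ȳ = 261405.00/5550.00 = 47.10 cm.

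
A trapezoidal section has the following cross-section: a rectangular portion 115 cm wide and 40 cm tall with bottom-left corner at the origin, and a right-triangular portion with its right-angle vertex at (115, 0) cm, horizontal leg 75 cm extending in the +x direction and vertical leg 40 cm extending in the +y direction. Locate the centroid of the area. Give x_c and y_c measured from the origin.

Part | A | x̄ᵢ | ȳᵢ | A·x̄ᵢ | A·ȳᵢ
rectangular portion | 4600.00 | 57.50 | 20.00 | 264500.00 | 92000.00
triangular portion | 1500.00 | 140.00 | 13.33 | 210000.00 | 20000.00
Σ | 6100.00 |  |  | 474500.00 | 112000.00
x_c = 474500.00 / 6100.00 = 77.79 cm
y_c = 112000.00 / 6100.00 = 18.36 cm

x_c = 77.79 cm, y_c = 18.36 cm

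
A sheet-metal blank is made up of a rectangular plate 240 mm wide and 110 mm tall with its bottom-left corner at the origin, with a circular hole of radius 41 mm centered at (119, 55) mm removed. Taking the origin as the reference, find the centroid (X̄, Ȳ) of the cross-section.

X̄ = 120.25 mm, Ȳ = 55.00 mm

plate: A = 240 × 110 = 26400.00, centroid at (120.00, 55.00).
hole: A = −π·41² = -5281.02, centroid at (119.00, 55.00).
ΣA = 21118.98 mm², ΣAX̄ = 2539558.95 mm³, ΣAȲ = 1161544.05 mm³.
X̄ = 2539558.95/21118.98 = 120.25 mm; Ȳ = 1161544.05/21118.98 = 55.00 mm.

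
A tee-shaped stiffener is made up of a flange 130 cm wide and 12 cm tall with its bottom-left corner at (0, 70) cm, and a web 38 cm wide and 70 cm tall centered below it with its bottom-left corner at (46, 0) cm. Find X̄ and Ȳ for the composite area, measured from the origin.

Part | A | x̄ᵢ | ȳᵢ | A·x̄ᵢ | A·ȳᵢ
web | 2660.00 | 65.00 | 35.00 | 172900.00 | 93100.00
flange | 1560.00 | 65.00 | 76.00 | 101400.00 | 118560.00
Σ | 4220.00 |  |  | 274300.00 | 211660.00
X̄ = 274300.00 / 4220.00 = 65.00 cm
Ȳ = 211660.00 / 4220.00 = 50.16 cm

X̄ = 65.00 cm, Ȳ = 50.16 cm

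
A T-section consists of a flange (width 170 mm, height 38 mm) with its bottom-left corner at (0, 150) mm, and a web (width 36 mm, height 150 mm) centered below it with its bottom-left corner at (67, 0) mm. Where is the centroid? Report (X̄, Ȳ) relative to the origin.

web: A = 36 × 150 = 5400.00, centroid at (85.00, 75.00).
flange: A = 170 × 38 = 6460.00, centroid at (85.00, 169.00).
ΣA = 11860.00 mm²
ΣAX̄ = (5400.00)(85.00) + (6460.00)(85.00) = 1008100.00 mm³
ΣAȲ = (5400.00)(75.00) + (6460.00)(169.00) = 1496740.00 mm³
X̄ = 1008100.00 / 11860.00 = 85.00 mm
Ȳ = 1496740.00 / 11860.00 = 126.20 mm

X̄ = 85.00 mm, Ȳ = 126.20 mm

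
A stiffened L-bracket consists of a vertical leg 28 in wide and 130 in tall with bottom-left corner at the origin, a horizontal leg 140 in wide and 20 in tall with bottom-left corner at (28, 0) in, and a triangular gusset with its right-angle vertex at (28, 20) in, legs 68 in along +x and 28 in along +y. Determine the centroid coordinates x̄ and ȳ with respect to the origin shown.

x̄ = 50.54 in, ȳ = 39.57 in

vertical leg: A = 28 × 130 = 3640.00, centroid at (14.00, 65.00).
horizontal leg: A = 140 × 20 = 2800.00, centroid at (98.00, 10.00).
gusset: A = ½·68·28 = 952.00, centroid at (50.67, 29.33).
ΣA = 7392.00 in², ΣAx̄ = 373594.67 in³, ΣAȳ = 292525.33 in³.
x̄ = 373594.67/7392.00 = 50.54 in; ȳ = 292525.33/7392.00 = 39.57 in.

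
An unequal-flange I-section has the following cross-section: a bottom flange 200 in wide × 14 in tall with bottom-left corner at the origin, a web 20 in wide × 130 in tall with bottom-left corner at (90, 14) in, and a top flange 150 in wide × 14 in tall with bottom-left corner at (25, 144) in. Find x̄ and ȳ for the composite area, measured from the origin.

bottom flange: A = 200 × 14 = 2800.00, centroid at (100.00, 7.00).
web: A = 20 × 130 = 2600.00, centroid at (100.00, 79.00).
top flange: A = 150 × 14 = 2100.00, centroid at (100.00, 151.00).
ΣA = 7500.00 in², ΣAx̄ = 750000.00 in³, ΣAȳ = 542100.00 in³.
x̄ = 750000.00/7500.00 = 100.00 in; ȳ = 542100.00/7500.00 = 72.28 in.

x̄ = 100.00 in, ȳ = 72.28 in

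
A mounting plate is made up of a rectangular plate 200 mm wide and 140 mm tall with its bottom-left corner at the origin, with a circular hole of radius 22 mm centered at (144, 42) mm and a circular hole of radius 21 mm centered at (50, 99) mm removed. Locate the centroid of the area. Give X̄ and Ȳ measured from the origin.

Part | A | x̄ᵢ | ȳᵢ | A·x̄ᵢ | A·ȳᵢ
plate | 28000.00 | 100.00 | 70.00 | 2800000.00 | 1960000.00
hole 1 | -1520.53 | 144.00 | 42.00 | -218956.44 | -63862.30
hole 2 | -1385.44 | 50.00 | 99.00 | -69272.12 | -137158.79
Σ | 25094.03 |  |  | 2511771.44 | 1758978.91
X̄ = 2511771.44 / 25094.03 = 100.09 mm
Ȳ = 1758978.91 / 25094.03 = 70.10 mm

X̄ = 100.09 mm, Ȳ = 70.10 mm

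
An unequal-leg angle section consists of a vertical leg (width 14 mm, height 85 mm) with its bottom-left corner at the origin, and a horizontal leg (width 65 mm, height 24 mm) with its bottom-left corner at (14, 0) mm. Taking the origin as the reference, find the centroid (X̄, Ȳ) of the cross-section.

X̄ = 29.41 mm, Ȳ = 25.20 mm

Part | A | x̄ᵢ | ȳᵢ | A·x̄ᵢ | A·ȳᵢ
vertical leg | 1190.00 | 7.00 | 42.50 | 8330.00 | 50575.00
horizontal leg | 1560.00 | 46.50 | 12.00 | 72540.00 | 18720.00
Σ | 2750.00 |  |  | 80870.00 | 69295.00
X̄ = 80870.00 / 2750.00 = 29.41 mm
Ȳ = 69295.00 / 2750.00 = 25.20 mm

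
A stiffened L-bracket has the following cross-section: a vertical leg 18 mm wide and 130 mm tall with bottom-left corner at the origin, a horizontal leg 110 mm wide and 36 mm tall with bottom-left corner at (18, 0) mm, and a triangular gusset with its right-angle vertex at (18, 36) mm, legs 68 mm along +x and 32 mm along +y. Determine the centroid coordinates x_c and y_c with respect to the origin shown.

x_c = 47.97 mm, y_c = 37.11 mm

vertical leg: A = 18 × 130 = 2340.00, centroid at (9.00, 65.00).
horizontal leg: A = 110 × 36 = 3960.00, centroid at (73.00, 18.00).
gusset: A = ½·68·32 = 1088.00, centroid at (40.67, 46.67).
ΣA = 7388.00 mm²
ΣAx_c = (2340.00)(9.00) + (3960.00)(73.00) + (1088.00)(40.67) = 354385.33 mm³
ΣAy_c = (2340.00)(65.00) + (3960.00)(18.00) + (1088.00)(46.67) = 274153.33 mm³
x_c = 354385.33 / 7388.00 = 47.97 mm
y_c = 274153.33 / 7388.00 = 37.11 mm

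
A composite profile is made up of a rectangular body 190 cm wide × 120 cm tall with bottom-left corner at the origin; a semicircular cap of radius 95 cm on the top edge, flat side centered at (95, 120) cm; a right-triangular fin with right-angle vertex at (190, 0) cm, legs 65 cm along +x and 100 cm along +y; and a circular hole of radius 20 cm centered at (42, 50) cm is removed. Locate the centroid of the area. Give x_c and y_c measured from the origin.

x_c = 106.44 cm, y_c = 94.59 cm

rectangular body: A = 190 × 120 = 22800.00, centroid at (95.00, 60.00).
semicircular top: A = ½π·95² = 14176.44, centroid at (95.00, 160.32).
triangular fin: A = ½·65·100 = 3250.00, centroid at (211.67, 33.33).
hole: A = −π·20² = -1256.64, centroid at (42.00, 50.00).
ΣA = 38969.80 cm²
ΣAx_c = (22800.00)(95.00) + (14176.44)(95.00) + (3250.00)(211.67) + (-1256.64)(42.00) = 4147899.41 cm³
ΣAy_c = (22800.00)(60.00) + (14176.44)(160.32) + (3250.00)(33.33) + (-1256.64)(50.00) = 3686257.24 cm³
x_c = 4147899.41 / 38969.80 = 106.44 cm
y_c = 3686257.24 / 38969.80 = 94.59 cm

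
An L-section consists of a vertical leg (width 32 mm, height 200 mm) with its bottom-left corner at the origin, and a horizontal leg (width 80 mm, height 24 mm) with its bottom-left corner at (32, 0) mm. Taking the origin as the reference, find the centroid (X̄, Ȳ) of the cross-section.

X̄ = 28.92 mm, Ȳ = 79.69 mm

vertical leg: A = 32 × 200 = 6400.00, centroid at (16.00, 100.00).
horizontal leg: A = 80 × 24 = 1920.00, centroid at (72.00, 12.00).
ΣA = 8320.00 mm²
ΣAX̄ = (6400.00)(16.00) + (1920.00)(72.00) = 240640.00 mm³
ΣAȲ = (6400.00)(100.00) + (1920.00)(12.00) = 663040.00 mm³
X̄ = 240640.00 / 8320.00 = 28.92 mm
Ȳ = 663040.00 / 8320.00 = 79.69 mm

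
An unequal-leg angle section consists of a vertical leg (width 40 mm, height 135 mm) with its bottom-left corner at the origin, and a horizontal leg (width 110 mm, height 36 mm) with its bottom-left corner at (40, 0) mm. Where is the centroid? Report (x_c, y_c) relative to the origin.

x_c = 51.73 mm, y_c = 46.56 mm

vertical leg: A = 40 × 135 = 5400.00, centroid at (20.00, 67.50).
horizontal leg: A = 110 × 36 = 3960.00, centroid at (95.00, 18.00).
ΣA = 9360.00 mm²
ΣAx_c = (5400.00)(20.00) + (3960.00)(95.00) = 484200.00 mm³
ΣAy_c = (5400.00)(67.50) + (3960.00)(18.00) = 435780.00 mm³
x_c = 484200.00 / 9360.00 = 51.73 mm
y_c = 435780.00 / 9360.00 = 46.56 mm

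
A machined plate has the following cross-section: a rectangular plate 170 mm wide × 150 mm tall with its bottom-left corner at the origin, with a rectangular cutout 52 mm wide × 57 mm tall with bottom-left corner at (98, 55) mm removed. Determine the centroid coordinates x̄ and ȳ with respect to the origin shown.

x̄ = 79.87 mm, ȳ = 73.88 mm

plate: A = 170 × 150 = 25500.00, centroid at (85.00, 75.00).
hole: A = −(52 × 57) = -2964.00, centroid at (124.00, 83.50).
ΣA = 22536.00 mm², ΣAx̄ = 1799964.00 mm³, ΣAȳ = 1665006.00 mm³.
x̄ = 1799964.00/22536.00 = 79.87 mm; ȳ = 1665006.00/22536.00 = 73.88 mm.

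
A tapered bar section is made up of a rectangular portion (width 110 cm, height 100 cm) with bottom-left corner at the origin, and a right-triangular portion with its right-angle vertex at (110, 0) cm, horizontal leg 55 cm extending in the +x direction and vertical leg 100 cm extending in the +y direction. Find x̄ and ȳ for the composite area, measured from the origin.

x̄ = 69.67 cm, ȳ = 46.67 cm

Part | A | x̄ᵢ | ȳᵢ | A·x̄ᵢ | A·ȳᵢ
rectangular portion | 11000.00 | 55.00 | 50.00 | 605000.00 | 550000.00
triangular portion | 2750.00 | 128.33 | 33.33 | 352916.67 | 91666.67
Σ | 13750.00 |  |  | 957916.67 | 641666.67
x̄ = 957916.67 / 13750.00 = 69.67 cm
ȳ = 641666.67 / 13750.00 = 46.67 cm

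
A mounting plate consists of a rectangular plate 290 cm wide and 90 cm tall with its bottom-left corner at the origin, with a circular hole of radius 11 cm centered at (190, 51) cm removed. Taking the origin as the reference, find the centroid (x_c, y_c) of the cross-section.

plate: A = 290 × 90 = 26100.00, centroid at (145.00, 45.00).
hole: A = −π·11² = -380.13, centroid at (190.00, 51.00).
ΣA = 25719.87 cm², ΣAx_c = 3712274.78 cm³, ΣAy_c = 1155113.23 cm³.
x_c = 3712274.78/25719.87 = 144.33 cm; y_c = 1155113.23/25719.87 = 44.91 cm.

x_c = 144.33 cm, y_c = 44.91 cm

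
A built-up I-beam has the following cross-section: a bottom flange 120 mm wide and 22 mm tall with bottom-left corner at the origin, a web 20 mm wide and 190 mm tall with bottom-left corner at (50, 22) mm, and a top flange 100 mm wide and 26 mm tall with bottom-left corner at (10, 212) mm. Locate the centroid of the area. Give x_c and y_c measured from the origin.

bottom flange: A = 120 × 22 = 2640.00, centroid at (60.00, 11.00).
web: A = 20 × 190 = 3800.00, centroid at (60.00, 117.00).
top flange: A = 100 × 26 = 2600.00, centroid at (60.00, 225.00).
ΣA = 9040.00 mm², ΣAx_c = 542400.00 mm³, ΣAy_c = 1058640.00 mm³.
x_c = 542400.00/9040.00 = 60.00 mm; y_c = 1058640.00/9040.00 = 117.11 mm.

x_c = 60.00 mm, y_c = 117.11 mm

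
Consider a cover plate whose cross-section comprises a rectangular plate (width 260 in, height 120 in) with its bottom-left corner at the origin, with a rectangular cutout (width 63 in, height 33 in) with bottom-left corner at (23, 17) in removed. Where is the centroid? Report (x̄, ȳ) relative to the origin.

plate: A = 260 × 120 = 31200.00, centroid at (130.00, 60.00).
hole: A = −(63 × 33) = -2079.00, centroid at (54.50, 33.50).
ΣA = 29121.00 in², ΣAx̄ = 3942694.50 in³, ΣAȳ = 1802353.50 in³.
x̄ = 3942694.50/29121.00 = 135.39 in; ȳ = 1802353.50/29121.00 = 61.89 in.

x̄ = 135.39 in, ȳ = 61.89 in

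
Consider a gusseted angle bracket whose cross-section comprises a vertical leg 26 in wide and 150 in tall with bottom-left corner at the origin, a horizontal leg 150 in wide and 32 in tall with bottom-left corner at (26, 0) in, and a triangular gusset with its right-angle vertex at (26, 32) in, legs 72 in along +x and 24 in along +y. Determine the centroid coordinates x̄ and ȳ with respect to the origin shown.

x̄ = 60.51 in, ȳ = 42.23 in

Part | A | x̄ᵢ | ȳᵢ | A·x̄ᵢ | A·ȳᵢ
vertical leg | 3900.00 | 13.00 | 75.00 | 50700.00 | 292500.00
horizontal leg | 4800.00 | 101.00 | 16.00 | 484800.00 | 76800.00
gusset | 864.00 | 50.00 | 40.00 | 43200.00 | 34560.00
Σ | 9564.00 |  |  | 578700.00 | 403860.00
x̄ = 578700.00 / 9564.00 = 60.51 in
ȳ = 403860.00 / 9564.00 = 42.23 in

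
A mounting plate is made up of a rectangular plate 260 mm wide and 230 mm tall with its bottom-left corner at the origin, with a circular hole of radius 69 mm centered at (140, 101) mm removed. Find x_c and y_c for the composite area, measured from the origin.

plate: A = 260 × 230 = 59800.00, centroid at (130.00, 115.00).
hole: A = −π·69² = -14957.12, centroid at (140.00, 101.00).
ΣA = 44842.88 mm²
ΣAx_c = (59800.00)(130.00) + (-14957.12)(140.00) = 5680002.83 mm³
ΣAy_c = (59800.00)(115.00) + (-14957.12)(101.00) = 5366330.62 mm³
x_c = 5680002.83 / 44842.88 = 126.66 mm
y_c = 5366330.62 / 44842.88 = 119.67 mm

x_c = 126.66 mm, y_c = 119.67 mm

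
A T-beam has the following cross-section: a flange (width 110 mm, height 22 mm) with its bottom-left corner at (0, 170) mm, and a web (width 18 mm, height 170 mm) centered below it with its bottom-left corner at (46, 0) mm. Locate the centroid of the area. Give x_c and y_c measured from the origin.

x_c = 55.00 mm, y_c = 127.39 mm

web: A = 18 × 170 = 3060.00, centroid at (55.00, 85.00).
flange: A = 110 × 22 = 2420.00, centroid at (55.00, 181.00).
ΣA = 5480.00 mm², ΣAx_c = 301400.00 mm³, ΣAy_c = 698120.00 mm³.
x_c = 301400.00/5480.00 = 55.00 mm; y_c = 698120.00/5480.00 = 127.39 mm.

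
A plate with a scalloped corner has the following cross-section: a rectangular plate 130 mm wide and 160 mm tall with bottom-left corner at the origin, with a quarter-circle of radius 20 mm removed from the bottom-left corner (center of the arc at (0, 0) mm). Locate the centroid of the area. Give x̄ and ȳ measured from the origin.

Part | A | x̄ᵢ | ȳᵢ | A·x̄ᵢ | A·ȳᵢ
plate | 20800.00 | 65.00 | 80.00 | 1352000.00 | 1664000.00
removed quarter-circle | -314.16 | 8.49 | 8.49 | -2666.67 | -2666.67
Σ | 20485.84 |  |  | 1349333.33 | 1661333.33
x̄ = 1349333.33 / 20485.84 = 65.87 mm
ȳ = 1661333.33 / 20485.84 = 81.10 mm

x̄ = 65.87 mm, ȳ = 81.10 mm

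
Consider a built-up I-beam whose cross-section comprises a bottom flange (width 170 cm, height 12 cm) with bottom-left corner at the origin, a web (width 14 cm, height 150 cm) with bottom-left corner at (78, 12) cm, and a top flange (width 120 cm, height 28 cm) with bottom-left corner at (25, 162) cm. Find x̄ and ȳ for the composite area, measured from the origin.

x̄ = 85.00 cm, ȳ = 104.84 cm

bottom flange: A = 170 × 12 = 2040.00, centroid at (85.00, 6.00).
web: A = 14 × 150 = 2100.00, centroid at (85.00, 87.00).
top flange: A = 120 × 28 = 3360.00, centroid at (85.00, 176.00).
ΣA = 7500.00 cm²
ΣAx̄ = (2040.00)(85.00) + (2100.00)(85.00) + (3360.00)(85.00) = 637500.00 cm³
ΣAȳ = (2040.00)(6.00) + (2100.00)(87.00) + (3360.00)(176.00) = 786300.00 cm³
x̄ = 637500.00 / 7500.00 = 85.00 cm
ȳ = 786300.00 / 7500.00 = 104.84 cm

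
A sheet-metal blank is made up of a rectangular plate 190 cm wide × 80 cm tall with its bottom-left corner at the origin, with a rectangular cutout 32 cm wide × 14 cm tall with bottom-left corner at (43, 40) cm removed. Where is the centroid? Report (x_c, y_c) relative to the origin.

plate: A = 190 × 80 = 15200.00, centroid at (95.00, 40.00).
hole: A = −(32 × 14) = -448.00, centroid at (59.00, 47.00).
ΣA = 14752.00 cm², ΣAx_c = 1417568.00 cm³, ΣAy_c = 586944.00 cm³.
x_c = 1417568.00/14752.00 = 96.09 cm; y_c = 586944.00/14752.00 = 39.79 cm.

x_c = 96.09 cm, y_c = 39.79 cm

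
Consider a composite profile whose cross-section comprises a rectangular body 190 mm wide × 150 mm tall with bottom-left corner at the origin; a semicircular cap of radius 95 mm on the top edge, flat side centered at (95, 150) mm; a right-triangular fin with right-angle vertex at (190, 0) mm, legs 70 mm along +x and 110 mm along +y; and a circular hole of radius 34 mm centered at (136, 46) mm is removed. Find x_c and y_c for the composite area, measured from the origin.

x_c = 102.15 mm, y_c = 112.13 mm

rectangular body: A = 190 × 150 = 28500.00, centroid at (95.00, 75.00).
semicircular top: A = ½π·95² = 14176.44, centroid at (95.00, 190.32).
triangular fin: A = ½·70·110 = 3850.00, centroid at (213.33, 36.67).
hole: A = −π·34² = -3631.68, centroid at (136.00, 46.00).
ΣA = 42894.76 mm²
ΣAx_c = (28500.00)(95.00) + (14176.44)(95.00) + (3850.00)(213.33) + (-3631.68)(136.00) = 4381686.20 mm³
ΣAy_c = (28500.00)(75.00) + (14176.44)(190.32) + (3850.00)(36.67) + (-3631.68)(46.00) = 4809658.20 mm³
x_c = 4381686.20 / 42894.76 = 102.15 mm
y_c = 4809658.20 / 42894.76 = 112.13 mm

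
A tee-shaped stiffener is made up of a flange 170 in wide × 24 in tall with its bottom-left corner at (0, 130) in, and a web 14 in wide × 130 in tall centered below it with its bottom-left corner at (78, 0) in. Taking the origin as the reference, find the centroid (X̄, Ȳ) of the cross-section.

X̄ = 85.00 in, Ȳ = 118.25 in

Part | A | x̄ᵢ | ȳᵢ | A·x̄ᵢ | A·ȳᵢ
web | 1820.00 | 85.00 | 65.00 | 154700.00 | 118300.00
flange | 4080.00 | 85.00 | 142.00 | 346800.00 | 579360.00
Σ | 5900.00 |  |  | 501500.00 | 697660.00
X̄ = 501500.00 / 5900.00 = 85.00 in
Ȳ = 697660.00 / 5900.00 = 118.25 in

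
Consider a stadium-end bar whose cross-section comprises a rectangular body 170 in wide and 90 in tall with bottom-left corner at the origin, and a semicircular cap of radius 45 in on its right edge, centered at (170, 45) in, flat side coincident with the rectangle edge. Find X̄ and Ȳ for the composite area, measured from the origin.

Part | A | x̄ᵢ | ȳᵢ | A·x̄ᵢ | A·ȳᵢ
rectangular body | 15300.00 | 85.00 | 45.00 | 1300500.00 | 688500.00
semicircular end | 3180.86 | 189.10 | 45.00 | 601496.64 | 143138.82
Σ | 18480.86 |  |  | 1901996.64 | 831638.82
X̄ = 1901996.64 / 18480.86 = 102.92 in
Ȳ = 831638.82 / 18480.86 = 45.00 in

X̄ = 102.92 in, Ȳ = 45.00 in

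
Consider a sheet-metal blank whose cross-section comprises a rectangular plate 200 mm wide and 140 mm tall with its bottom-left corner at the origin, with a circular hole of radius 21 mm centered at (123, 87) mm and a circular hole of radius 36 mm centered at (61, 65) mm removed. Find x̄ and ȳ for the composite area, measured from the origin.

Part | A | x̄ᵢ | ȳᵢ | A·x̄ᵢ | A·ȳᵢ
plate | 28000.00 | 100.00 | 70.00 | 2800000.00 | 1960000.00
hole 1 | -1385.44 | 123.00 | 87.00 | -170409.41 | -120533.49
hole 2 | -4071.50 | 61.00 | 65.00 | -248361.75 | -264647.77
Σ | 22543.05 |  |  | 2381228.84 | 1574818.75
x̄ = 2381228.84 / 22543.05 = 105.63 mm
ȳ = 1574818.75 / 22543.05 = 69.86 mm

x̄ = 105.63 mm, ȳ = 69.86 mm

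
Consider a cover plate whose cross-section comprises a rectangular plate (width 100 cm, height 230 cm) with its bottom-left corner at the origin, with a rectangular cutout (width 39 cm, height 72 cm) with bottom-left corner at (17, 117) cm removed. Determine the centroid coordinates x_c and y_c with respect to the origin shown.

Part | A | x̄ᵢ | ȳᵢ | A·x̄ᵢ | A·ȳᵢ
plate | 23000.00 | 50.00 | 115.00 | 1150000.00 | 2645000.00
hole | -2808.00 | 36.50 | 153.00 | -102492.00 | -429624.00
Σ | 20192.00 |  |  | 1047508.00 | 2215376.00
x_c = 1047508.00 / 20192.00 = 51.88 cm
y_c = 2215376.00 / 20192.00 = 109.72 cm

x_c = 51.88 cm, y_c = 109.72 cm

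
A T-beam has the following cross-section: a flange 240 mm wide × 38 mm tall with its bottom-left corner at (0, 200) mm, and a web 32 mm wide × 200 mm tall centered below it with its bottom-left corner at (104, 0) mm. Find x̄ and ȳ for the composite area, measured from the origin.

web: A = 32 × 200 = 6400.00, centroid at (120.00, 100.00).
flange: A = 240 × 38 = 9120.00, centroid at (120.00, 219.00).
ΣA = 15520.00 mm²
ΣAx̄ = (6400.00)(120.00) + (9120.00)(120.00) = 1862400.00 mm³
ΣAȳ = (6400.00)(100.00) + (9120.00)(219.00) = 2637280.00 mm³
x̄ = 1862400.00 / 15520.00 = 120.00 mm
ȳ = 2637280.00 / 15520.00 = 169.93 mm

x̄ = 120.00 mm, ȳ = 169.93 mm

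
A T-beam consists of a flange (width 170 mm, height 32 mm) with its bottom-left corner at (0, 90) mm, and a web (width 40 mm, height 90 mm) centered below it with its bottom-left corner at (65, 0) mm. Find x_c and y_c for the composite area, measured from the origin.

Part | A | x̄ᵢ | ȳᵢ | A·x̄ᵢ | A·ȳᵢ
web | 3600.00 | 85.00 | 45.00 | 306000.00 | 162000.00
flange | 5440.00 | 85.00 | 106.00 | 462400.00 | 576640.00
Σ | 9040.00 |  |  | 768400.00 | 738640.00
x_c = 768400.00 / 9040.00 = 85.00 mm
y_c = 738640.00 / 9040.00 = 81.71 mm

x_c = 85.00 mm, y_c = 81.71 mm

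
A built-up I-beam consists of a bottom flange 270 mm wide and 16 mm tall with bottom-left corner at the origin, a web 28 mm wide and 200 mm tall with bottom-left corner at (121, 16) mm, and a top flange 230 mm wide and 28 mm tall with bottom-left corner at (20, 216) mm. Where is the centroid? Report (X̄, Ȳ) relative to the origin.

bottom flange: A = 270 × 16 = 4320.00, centroid at (135.00, 8.00).
web: A = 28 × 200 = 5600.00, centroid at (135.00, 116.00).
top flange: A = 230 × 28 = 6440.00, centroid at (135.00, 230.00).
ΣA = 16360.00 mm²
ΣAX̄ = (4320.00)(135.00) + (5600.00)(135.00) + (6440.00)(135.00) = 2208600.00 mm³
ΣAȲ = (4320.00)(8.00) + (5600.00)(116.00) + (6440.00)(230.00) = 2165360.00 mm³
X̄ = 2208600.00 / 16360.00 = 135.00 mm
Ȳ = 2165360.00 / 16360.00 = 132.36 mm

X̄ = 135.00 mm, Ȳ = 132.36 mm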